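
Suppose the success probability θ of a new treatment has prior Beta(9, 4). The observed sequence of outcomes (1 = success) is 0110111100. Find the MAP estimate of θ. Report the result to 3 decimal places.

Prior: Beta(9, 4).
Data: 6 successes in 10 trials (from the sequence). The binomial likelihood contributes θ^6(1−θ)^4, so the posterior is Beta(9+6, 4+4) = Beta(15, 8).
For Beta(a, b) with a, b > 1 the mode is (a−1)/(a+b−2) = 14/21 ≈ 0.667.

θ̂_MAP = 0.667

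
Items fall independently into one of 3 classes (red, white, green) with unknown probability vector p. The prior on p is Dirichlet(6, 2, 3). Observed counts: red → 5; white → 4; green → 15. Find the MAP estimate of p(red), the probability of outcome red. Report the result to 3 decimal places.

MAP estimate of p(red) = 0.313

The posterior is Dirichlet(αᵢ + nᵢ) = Dirichlet(11, 6, 18).
For a Dirichlet(a₁,…,a_K) with all aᵢ > 1, the mode has j-th component (aⱼ − 1)/(Σaᵢ − K).
Here Σaᵢ = 35 and K = 3, so p(red) = (11 − 1)/(35 − 3) = 10/32 ≈ 0.313.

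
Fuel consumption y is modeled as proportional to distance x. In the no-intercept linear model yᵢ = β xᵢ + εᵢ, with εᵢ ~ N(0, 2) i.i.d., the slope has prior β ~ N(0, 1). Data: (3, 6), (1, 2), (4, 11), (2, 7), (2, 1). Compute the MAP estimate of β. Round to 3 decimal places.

log p(β | y) = −Σ(yᵢ − βxᵢ)²/(2·2) − β²/(2·1) + const.
Setting the derivative to zero: Σxᵢ(yᵢ − βxᵢ)/2 − β/1 = 0, so β = Σxᵢyᵢ / (Σxᵢ² + σ²/τ²).
Σxᵢyᵢ = 3·6 + 1·2 + 4·11 + 2·7 + 2·1 = 80; Σxᵢ² = 34; σ²/τ² = 2.
β̂_MAP = 80 / (34 + 2) = 80/36 ≈ 2.222.

β̂_MAP = 2.222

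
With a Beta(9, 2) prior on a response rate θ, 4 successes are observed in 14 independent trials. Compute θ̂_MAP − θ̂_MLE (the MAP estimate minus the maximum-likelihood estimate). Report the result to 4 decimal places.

MAP − MLE = 0.2360

Posterior is Beta(13, 12); MAP = (13−1)/(25−2) = 12/23 ≈ 0.52174.
MLE ignores the prior: θ̂_MLE = k/n = 4/14 ≈ 0.28571.
Difference = 12/23 − 4/14 = 38/161 ≈ 0.2360.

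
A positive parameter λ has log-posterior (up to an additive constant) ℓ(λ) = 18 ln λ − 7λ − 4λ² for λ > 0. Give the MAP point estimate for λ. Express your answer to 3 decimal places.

ℓ'(λ) = 18/λ − 7 − 8λ. Setting this to zero and multiplying by λ: 8λ² + 7λ − 18 = 0.
λ = (−7 + √(7² + 4·8·18)) / (2·8) = (−7 + √625) / 16 = (−7 + 25)/16 = 9/8.
ℓ''(λ) = −18/λ² − 8 < 0, confirming a maximum.

λ̂_MAP = 1.125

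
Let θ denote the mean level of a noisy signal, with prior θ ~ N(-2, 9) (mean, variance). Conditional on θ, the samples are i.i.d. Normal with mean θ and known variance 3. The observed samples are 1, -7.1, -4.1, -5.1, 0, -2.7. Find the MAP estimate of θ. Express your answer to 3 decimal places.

n = 6; x̄ = (1 + (-7.1) + (-4.1) + (-5.1) + 0 + (-2.7))/6 = -18/6 = -3.
For a Normal prior and Normal likelihood with known variance, the posterior is Normal; its mode equals its mean, the precision-weighted average.
Prior precision 1/σ₀² = 1/9; data precision n/σ² = 6/3 = 2.
θ̂ = ((1/9)·(-2) + 2·(-3)) / (1/9 + 2) = (-56/9)/(19/9) = -56/19 ≈ -2.947.

θ̂_MAP = -2.947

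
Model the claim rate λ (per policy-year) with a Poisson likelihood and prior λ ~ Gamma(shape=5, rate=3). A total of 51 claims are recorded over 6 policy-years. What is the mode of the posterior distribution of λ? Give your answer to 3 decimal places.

λ̂_MAP = 6.111

Σxᵢ = 51, n = 6.
Posterior ∝ λ^4e^(−3λ) · λ^51e^(−6λ) = λ^55e^(−9λ), i.e. Gamma(shape=56, rate=9).
The mode of a Gamma(a, b) with a ≥ 1 (shape–rate) is (a−1)/b = 55/9 ≈ 6.111.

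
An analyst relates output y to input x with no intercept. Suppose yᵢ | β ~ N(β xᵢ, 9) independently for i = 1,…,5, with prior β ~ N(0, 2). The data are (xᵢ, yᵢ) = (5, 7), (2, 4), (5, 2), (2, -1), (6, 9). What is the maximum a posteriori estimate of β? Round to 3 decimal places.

log p(β | y) = −Σ(yᵢ − βxᵢ)²/(2·9) − β²/(2·2) + const.
Setting the derivative to zero: Σxᵢ(yᵢ − βxᵢ)/9 − β/2 = 0, so β = Σxᵢyᵢ / (Σxᵢ² + σ²/τ²).
Σxᵢyᵢ = 5·7 + 2·4 + 5·2 + 2·(-1) + 6·9 = 105; Σxᵢ² = 94; σ²/τ² = 4.5.
β̂_MAP = 105 / (94 + 4.5) = 105/98.5 ≈ 1.066.

β̂_MAP = 1.066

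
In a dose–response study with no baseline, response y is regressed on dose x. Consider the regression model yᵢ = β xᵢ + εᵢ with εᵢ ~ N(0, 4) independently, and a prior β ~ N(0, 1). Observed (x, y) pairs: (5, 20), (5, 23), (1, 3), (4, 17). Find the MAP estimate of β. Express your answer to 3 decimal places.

log p(β | y) = −Σ(yᵢ − βxᵢ)²/(2·4) − β²/(2·1) + const.
Setting the derivative to zero: Σxᵢ(yᵢ − βxᵢ)/4 − β/1 = 0, so β = Σxᵢyᵢ / (Σxᵢ² + σ²/τ²).
Σxᵢyᵢ = 5·20 + 5·23 + 1·3 + 4·17 = 286; Σxᵢ² = 67; σ²/τ² = 4.
β̂_MAP = 286 / (67 + 4) = 286/71 ≈ 4.028.

β̂_MAP = 4.028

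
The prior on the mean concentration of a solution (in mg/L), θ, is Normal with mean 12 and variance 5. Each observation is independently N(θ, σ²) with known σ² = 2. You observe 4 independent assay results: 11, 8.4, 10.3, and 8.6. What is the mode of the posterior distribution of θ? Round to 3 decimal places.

θ̂_MAP = 9.795

n = 4; x̄ = (11 + 8.4 + 10.3 + 8.6)/4 = 38.3/4 = 9.575.
For a Normal prior and Normal likelihood with known variance, the posterior is Normal; its mode equals its mean, the precision-weighted average.
Prior precision 1/σ₀² = 1/5 = 0.2; data precision n/σ² = 4/2 = 2.
θ̂ = (0.2·12 + 2·9.575) / (0.2 + 2) = 21.55/2.2 = 431/44 ≈ 9.795.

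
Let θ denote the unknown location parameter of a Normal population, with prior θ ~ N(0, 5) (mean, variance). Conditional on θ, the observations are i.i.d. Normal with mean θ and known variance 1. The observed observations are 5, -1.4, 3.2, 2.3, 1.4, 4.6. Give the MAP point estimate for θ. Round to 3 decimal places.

n = 6; x̄ = (5 + (-1.4) + 3.2 + 2.3 + 1.4 + 4.6)/6 = 15.1/6 = 151/60 ≈ 2.5167.
For a Normal prior and Normal likelihood with known variance, the posterior is Normal; its mode equals its mean, the precision-weighted average.
Prior precision 1/σ₀² = 1/5 = 0.2; data precision n/σ² = 6/1 = 6.
θ̂ = (0.2·0 + 6·(151/60)) / (0.2 + 6) = 15.1/6.2 = 151/62 ≈ 2.435.

θ̂_MAP = 2.435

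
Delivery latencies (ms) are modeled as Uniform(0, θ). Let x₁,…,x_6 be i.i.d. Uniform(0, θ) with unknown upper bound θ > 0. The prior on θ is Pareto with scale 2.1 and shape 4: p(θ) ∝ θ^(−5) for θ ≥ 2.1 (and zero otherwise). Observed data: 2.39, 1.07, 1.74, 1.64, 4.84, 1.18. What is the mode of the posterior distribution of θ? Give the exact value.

The Uniform(0, θ) likelihood is θ^(−n) for θ ≥ max(xᵢ), zero otherwise. Here max(xᵢ) = 4.84.
Posterior ∝ θ^(−5) · θ^(−6) = θ^(−11) on θ ≥ max(2.1, 4.84) = 4.84.
This density is strictly decreasing in θ, so the posterior mode lies at the lower boundary of the support.

θ̂_MAP = 4.84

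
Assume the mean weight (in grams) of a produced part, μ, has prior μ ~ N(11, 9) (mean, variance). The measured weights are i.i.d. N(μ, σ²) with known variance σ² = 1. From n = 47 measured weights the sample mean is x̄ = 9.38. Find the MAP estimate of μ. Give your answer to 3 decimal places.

μ̂_MAP = 9.384

n = 47, x̄ = 9.38.
For a Normal prior and Normal likelihood with known variance, the posterior is Normal; its mode equals its mean, the precision-weighted average.
Prior precision 1/σ₀² = 1/9; data precision n/σ² = 47/1 = 47.
μ̂ = ((1/9)·11 + 47·9.38) / (1/9 + 47) = (198937/450)/(424/9) = 198937/21200 ≈ 9.384.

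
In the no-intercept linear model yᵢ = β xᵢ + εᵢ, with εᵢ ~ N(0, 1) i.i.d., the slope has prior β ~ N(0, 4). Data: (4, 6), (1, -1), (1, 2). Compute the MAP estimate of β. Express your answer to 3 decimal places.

log p(β | y) = −Σ(yᵢ − βxᵢ)²/(2·1) − β²/(2·4) + const.
Setting the derivative to zero: Σxᵢ(yᵢ − βxᵢ)/1 − β/4 = 0, so β = Σxᵢyᵢ / (Σxᵢ² + σ²/τ²).
Σxᵢyᵢ = 4·6 + 1·(-1) + 1·2 = 25; Σxᵢ² = 18; σ²/τ² = 0.25.
β̂_MAP = 25 / (18 + 0.25) = 25/18.25 ≈ 1.370.

β̂_MAP = 1.370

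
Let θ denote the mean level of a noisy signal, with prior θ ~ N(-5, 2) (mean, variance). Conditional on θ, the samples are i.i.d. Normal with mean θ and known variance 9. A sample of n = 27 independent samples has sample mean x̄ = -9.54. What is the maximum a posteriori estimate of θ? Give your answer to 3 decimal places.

θ̂_MAP = -8.891

n = 27, x̄ = -9.54.
For a Normal prior and Normal likelihood with known variance, the posterior is Normal; its mode equals its mean, the precision-weighted average.
Prior precision 1/σ₀² = 1/2 = 0.5; data precision n/σ² = 27/9 = 3.
θ̂ = (0.5·(-5) + 3·(-9.54)) / (0.5 + 3) = (-31.12)/3.5 = -1556/175 ≈ -8.891.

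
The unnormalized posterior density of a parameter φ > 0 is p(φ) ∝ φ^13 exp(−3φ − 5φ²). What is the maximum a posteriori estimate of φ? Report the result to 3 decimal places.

ℓ'(φ) = 13/φ − 3 − 10φ. Setting this to zero and multiplying by φ: 10φ² + 3φ − 13 = 0.
φ = (−3 + √(3² + 4·10·13)) / (2·10) = (−3 + √529) / 20 = (−3 + 23)/20 = 1.
ℓ''(φ) = −13/φ² − 10 < 0, confirming a maximum.

φ̂_MAP = 1.000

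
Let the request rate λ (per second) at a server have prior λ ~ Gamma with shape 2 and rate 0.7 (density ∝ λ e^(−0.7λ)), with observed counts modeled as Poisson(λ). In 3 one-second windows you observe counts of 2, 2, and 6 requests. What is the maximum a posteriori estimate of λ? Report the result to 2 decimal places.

Σxᵢ = 2+2+6 = 10, with n = 3.
Posterior ∝ λe^(−0.7λ) · λ^10e^(−3λ) = λ^11e^(−3.7λ), i.e. Gamma(shape=12, rate=3.7).
The mode of a Gamma(a, b) with a ≥ 1 (shape–rate) is (a−1)/b = 11/3.7 ≈ 2.97.

λ̂_MAP = 2.97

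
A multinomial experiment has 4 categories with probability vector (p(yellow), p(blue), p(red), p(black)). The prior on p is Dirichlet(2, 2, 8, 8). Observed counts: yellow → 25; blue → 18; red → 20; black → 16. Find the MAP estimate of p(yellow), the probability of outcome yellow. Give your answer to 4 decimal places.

MAP estimate of p(yellow) = 0.2737

The posterior is Dirichlet(αᵢ + nᵢ) = Dirichlet(27, 20, 28, 24).
For a Dirichlet(a₁,…,a_K) with all aᵢ > 1, the mode has j-th component (aⱼ − 1)/(Σaᵢ − K).
Here Σaᵢ = 99 and K = 4, so p(yellow) = (27 − 1)/(99 − 4) = 26/95 ≈ 0.2737.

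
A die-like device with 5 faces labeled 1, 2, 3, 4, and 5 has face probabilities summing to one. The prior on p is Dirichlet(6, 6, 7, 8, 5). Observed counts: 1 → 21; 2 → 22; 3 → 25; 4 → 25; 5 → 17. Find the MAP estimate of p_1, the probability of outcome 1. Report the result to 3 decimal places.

MAP estimate: 0.190

The posterior is Dirichlet(αᵢ + nᵢ) = Dirichlet(27, 28, 32, 33, 22).
For a Dirichlet(a₁,…,a_K) with all aᵢ > 1, the mode has j-th component (aⱼ − 1)/(Σaᵢ − K).
Here Σaᵢ = 142 and K = 5, so p_1 = (27 − 1)/(142 − 5) = 26/137 ≈ 0.190.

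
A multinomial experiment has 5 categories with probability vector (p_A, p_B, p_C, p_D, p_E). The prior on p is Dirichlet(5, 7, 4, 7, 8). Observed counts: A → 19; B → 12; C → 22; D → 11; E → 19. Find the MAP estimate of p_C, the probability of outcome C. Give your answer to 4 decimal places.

The posterior is Dirichlet(αᵢ + nᵢ) = Dirichlet(24, 19, 26, 18, 27).
For a Dirichlet(a₁,…,a_K) with all aᵢ > 1, the mode has j-th component (aⱼ − 1)/(Σaᵢ − K).
Here Σaᵢ = 114 and K = 5, so p_C = (26 − 1)/(114 − 5) = 25/109 ≈ 0.2294.

MAP estimate of p_C = 0.2294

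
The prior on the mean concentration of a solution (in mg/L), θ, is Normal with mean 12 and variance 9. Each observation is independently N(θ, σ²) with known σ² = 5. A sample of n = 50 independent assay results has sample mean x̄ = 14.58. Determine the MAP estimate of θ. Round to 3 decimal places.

θ̂_MAP = 14.552

n = 50, x̄ = 14.58.
For a Normal prior and Normal likelihood with known variance, the posterior is Normal; its mode equals its mean, the precision-weighted average.
Prior precision 1/σ₀² = 1/9; data precision n/σ² = 50/5 = 10.
θ̂ = ((1/9)·12 + 10·14.58) / (1/9 + 10) = (2207/15)/(91/9) = 6621/455 ≈ 14.552.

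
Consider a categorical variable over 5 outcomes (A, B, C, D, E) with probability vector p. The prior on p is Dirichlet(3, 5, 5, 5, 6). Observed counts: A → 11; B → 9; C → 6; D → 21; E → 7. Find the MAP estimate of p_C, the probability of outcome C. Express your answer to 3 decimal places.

The posterior is Dirichlet(αᵢ + nᵢ) = Dirichlet(14, 14, 11, 26, 13).
For a Dirichlet(a₁,…,a_K) with all aᵢ > 1, the mode has j-th component (aⱼ − 1)/(Σaᵢ − K).
Here Σaᵢ = 78 and K = 5, so p_C = (11 − 1)/(78 − 5) = 10/73 ≈ 0.137.

MAP estimate of p_C = 0.137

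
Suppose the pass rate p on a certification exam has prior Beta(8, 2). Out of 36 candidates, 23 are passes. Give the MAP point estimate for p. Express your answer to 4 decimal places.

Prior: Beta(8, 2).
Data: 23 successes in 36 trials. The binomial likelihood contributes p^23(1−p)^13, so the posterior is Beta(8+23, 2+13) = Beta(31, 15).
For Beta(a, b) with a, b > 1 the mode is (a−1)/(a+b−2) = 30/44 ≈ 0.6818.

p̂_MAP = 0.6818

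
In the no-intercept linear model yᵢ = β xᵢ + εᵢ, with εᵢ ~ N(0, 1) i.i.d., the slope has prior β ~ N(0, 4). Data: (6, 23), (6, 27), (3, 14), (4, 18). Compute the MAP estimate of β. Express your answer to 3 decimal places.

log p(β | y) = −Σ(yᵢ − βxᵢ)²/(2·1) − β²/(2·4) + const.
Setting the derivative to zero: Σxᵢ(yᵢ − βxᵢ)/1 − β/4 = 0, so β = Σxᵢyᵢ / (Σxᵢ² + σ²/τ²).
Σxᵢyᵢ = 6·23 + 6·27 + 3·14 + 4·18 = 414; Σxᵢ² = 97; σ²/τ² = 0.25.
β̂_MAP = 414 / (97 + 0.25) = 414/97.25 ≈ 4.257.

β̂_MAP = 4.257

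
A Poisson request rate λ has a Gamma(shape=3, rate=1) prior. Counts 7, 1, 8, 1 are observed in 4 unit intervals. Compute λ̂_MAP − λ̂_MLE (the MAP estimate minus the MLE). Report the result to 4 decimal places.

MAP − MLE = -0.4500

Σxᵢ = 17. Posterior is Gamma(20, 5); MAP = (20−1)/5 = 19/5 ≈ 3.80000.
MLE = x̄ = 17/4 ≈ 4.25000.
Difference = 19/5 − 17/4 = -9/20 ≈ -0.4500.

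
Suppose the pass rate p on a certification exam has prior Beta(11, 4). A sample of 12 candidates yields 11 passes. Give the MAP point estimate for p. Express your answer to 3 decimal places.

Prior: Beta(11, 4).
Data: 11 successes in 12 trials. The binomial likelihood contributes p^11(1−p)^1, so the posterior is Beta(11+11, 4+1) = Beta(22, 5).
For Beta(a, b) with a, b > 1 the mode is (a−1)/(a+b−2) = 21/25 ≈ 0.840.

p̂_MAP = 0.840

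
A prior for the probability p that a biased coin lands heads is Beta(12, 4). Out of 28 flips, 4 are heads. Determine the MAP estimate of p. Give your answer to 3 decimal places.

Prior: Beta(12, 4).
Data: 4 successes in 28 trials. The binomial likelihood contributes p^4(1−p)^24, so the posterior is Beta(12+4, 4+24) = Beta(16, 28).
For Beta(a, b) with a, b > 1 the mode is (a−1)/(a+b−2) = 15/42 ≈ 0.357.

p̂_MAP = 0.357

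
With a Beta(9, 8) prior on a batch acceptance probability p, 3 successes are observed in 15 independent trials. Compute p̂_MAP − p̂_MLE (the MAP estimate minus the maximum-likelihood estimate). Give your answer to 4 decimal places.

Posterior is Beta(12, 20); MAP = (12−1)/(32−2) = 11/30 ≈ 0.36667.
MLE ignores the prior: p̂_MLE = k/n = 3/15 ≈ 0.20000.
Difference = 11/30 − 3/15 = 1/6 ≈ 0.1667.

MAP − MLE = 0.1667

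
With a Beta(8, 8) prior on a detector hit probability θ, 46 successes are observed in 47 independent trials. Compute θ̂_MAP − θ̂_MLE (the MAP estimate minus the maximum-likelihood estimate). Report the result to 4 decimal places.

Posterior is Beta(54, 9); MAP = (54−1)/(63−2) = 53/61 ≈ 0.86885.
MLE ignores the prior: θ̂_MLE = k/n = 46/47 ≈ 0.97872.
Difference = 53/61 − 46/47 = -315/2867 ≈ -0.1099.

MAP − MLE = -0.1099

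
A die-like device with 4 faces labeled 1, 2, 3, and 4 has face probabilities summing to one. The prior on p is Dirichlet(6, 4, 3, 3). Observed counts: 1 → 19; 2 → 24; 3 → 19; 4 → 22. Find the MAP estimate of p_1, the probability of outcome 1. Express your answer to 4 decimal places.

The posterior is Dirichlet(αᵢ + nᵢ) = Dirichlet(25, 28, 22, 25).
For a Dirichlet(a₁,…,a_K) with all aᵢ > 1, the mode has j-th component (aⱼ − 1)/(Σaᵢ − K).
Here Σaᵢ = 100 and K = 4, so p_1 = (25 − 1)/(100 − 4) = 24/96 ≈ 0.2500.

MAP estimate: 0.2500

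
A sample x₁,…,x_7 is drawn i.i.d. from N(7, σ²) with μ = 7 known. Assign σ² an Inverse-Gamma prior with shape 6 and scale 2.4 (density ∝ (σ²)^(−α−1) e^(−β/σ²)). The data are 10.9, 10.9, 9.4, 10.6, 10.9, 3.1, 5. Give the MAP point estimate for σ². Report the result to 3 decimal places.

Sum of squared deviations about the known mean: SS = (10.9−7)² + (10.9−7)² + (9.4−7)² + (10.6−7)² + (10.9−7)² + (3.1−7)² + (5−7)² = 83.56.
The Normal likelihood contributes (σ²)^(−n/2) exp(−SS/(2σ²)), so the posterior is Inverse-Gamma(α + n/2, β + SS/2) = Inverse-Gamma(9.5, 44.18).
The mode of Inverse-Gamma(a, b) is b/(a+1) = 44.18/10.5 ≈ 4.208.

σ̂²_MAP = 4.208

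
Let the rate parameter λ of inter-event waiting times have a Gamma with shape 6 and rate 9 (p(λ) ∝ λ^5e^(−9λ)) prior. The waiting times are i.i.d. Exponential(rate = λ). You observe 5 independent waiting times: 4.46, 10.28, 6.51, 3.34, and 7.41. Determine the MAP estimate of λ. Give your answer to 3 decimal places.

The Exponential(rate=λ) likelihood is ∝ λ^n e^(−λΣtᵢ). Here n = 5 and Σtᵢ = 4.46 + 10.28 + 6.51 + 3.34 + 7.41 = 32.
Posterior ∝ λ^5e^(−9λ) · λ^5e^(−32λ) = λ^10e^(−41λ), i.e. Gamma(11, 41).
Mode = (a−1)/b = 10/41 ≈ 0.244.

λ̂_MAP = 0.244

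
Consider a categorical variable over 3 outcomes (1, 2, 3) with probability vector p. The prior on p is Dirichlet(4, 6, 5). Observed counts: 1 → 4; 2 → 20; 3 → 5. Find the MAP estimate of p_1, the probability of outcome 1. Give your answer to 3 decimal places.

The posterior is Dirichlet(αᵢ + nᵢ) = Dirichlet(8, 26, 10).
For a Dirichlet(a₁,…,a_K) with all aᵢ > 1, the mode has j-th component (aⱼ − 1)/(Σaᵢ − K).
Here Σaᵢ = 44 and K = 3, so p_1 = (8 − 1)/(44 − 3) = 7/41 ≈ 0.171.

MAP estimate: 0.171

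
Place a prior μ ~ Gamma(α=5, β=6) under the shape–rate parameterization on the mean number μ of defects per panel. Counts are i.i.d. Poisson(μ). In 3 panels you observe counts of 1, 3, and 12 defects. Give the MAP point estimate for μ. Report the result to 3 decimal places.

μ̂_MAP = 2.222

Σxᵢ = 1+3+12 = 16, with n = 3.
Posterior ∝ μ^4e^(−6μ) · μ^16e^(−3μ) = μ^20e^(−9μ), i.e. Gamma(shape=21, rate=9).
The mode of a Gamma(a, b) with a ≥ 1 (shape–rate) is (a−1)/b = 20/9 ≈ 2.222.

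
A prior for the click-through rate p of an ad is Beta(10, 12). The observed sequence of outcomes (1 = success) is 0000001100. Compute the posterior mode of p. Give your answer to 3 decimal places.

p̂_MAP = 0.367

Prior: Beta(10, 12).
Data: 2 successes in 10 trials (from the sequence). The binomial likelihood contributes p^2(1−p)^8, so the posterior is Beta(10+2, 12+8) = Beta(12, 20).
For Beta(a, b) with a, b > 1 the mode is (a−1)/(a+b−2) = 11/30 ≈ 0.367.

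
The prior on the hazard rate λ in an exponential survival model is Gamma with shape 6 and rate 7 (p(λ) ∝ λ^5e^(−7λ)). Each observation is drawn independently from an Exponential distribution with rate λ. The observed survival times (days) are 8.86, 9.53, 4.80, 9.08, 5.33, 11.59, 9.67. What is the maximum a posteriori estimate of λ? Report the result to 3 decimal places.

The Exponential(rate=λ) likelihood is ∝ λ^n e^(−λΣtᵢ). Here n = 7 and Σtᵢ = 8.86 + 9.53 + 4.80 + 9.08 + 5.33 + 11.59 + 9.67 = 58.86.
Posterior ∝ λ^5e^(−7λ) · λ^7e^(−58.86λ) = λ^12e^(−65.86λ), i.e. Gamma(13, 65.86).
Mode = (a−1)/b = 12/65.86 ≈ 0.182.

λ̂_MAP = 0.182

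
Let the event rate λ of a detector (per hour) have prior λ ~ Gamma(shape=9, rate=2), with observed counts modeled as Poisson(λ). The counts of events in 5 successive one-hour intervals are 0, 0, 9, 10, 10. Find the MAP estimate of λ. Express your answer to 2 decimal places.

λ̂_MAP = 5.29

Σxᵢ = 0+0+9+10+10 = 29, with n = 5.
Posterior ∝ λ^8e^(−2λ) · λ^29e^(−5λ) = λ^37e^(−7λ), i.e. Gamma(shape=38, rate=7).
The mode of a Gamma(a, b) with a ≥ 1 (shape–rate) is (a−1)/b = 37/7 ≈ 5.29.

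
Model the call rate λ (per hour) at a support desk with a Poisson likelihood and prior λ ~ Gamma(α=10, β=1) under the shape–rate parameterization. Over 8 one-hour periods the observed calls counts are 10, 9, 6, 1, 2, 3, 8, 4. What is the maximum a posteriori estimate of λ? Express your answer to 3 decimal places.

Σxᵢ = 10+9+6+1+2+3+8+4 = 43, with n = 8.
Posterior ∝ λ^9e^(−1λ) · λ^43e^(−8λ) = λ^52e^(−9λ), i.e. Gamma(shape=53, rate=9).
The mode of a Gamma(a, b) with a ≥ 1 (shape–rate) is (a−1)/b = 52/9 ≈ 5.778.

λ̂_MAP = 5.778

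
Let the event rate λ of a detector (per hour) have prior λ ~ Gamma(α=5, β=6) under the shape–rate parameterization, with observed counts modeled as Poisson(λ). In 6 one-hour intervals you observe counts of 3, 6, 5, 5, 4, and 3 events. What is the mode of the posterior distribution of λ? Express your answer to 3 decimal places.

λ̂_MAP = 2.500

Σxᵢ = 3+6+5+5+4+3 = 26, with n = 6.
Posterior ∝ λ^4e^(−6λ) · λ^26e^(−6λ) = λ^30e^(−12λ), i.e. Gamma(shape=31, rate=12).
The mode of a Gamma(a, b) with a ≥ 1 (shape–rate) is (a−1)/b = 30/12 ≈ 2.500.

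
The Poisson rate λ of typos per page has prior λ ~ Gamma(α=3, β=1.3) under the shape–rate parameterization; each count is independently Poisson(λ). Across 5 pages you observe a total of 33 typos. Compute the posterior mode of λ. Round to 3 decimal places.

Σxᵢ = 33, n = 5.
Posterior ∝ λ^2e^(−1.3λ) · λ^33e^(−5λ) = λ^35e^(−6.3λ), i.e. Gamma(shape=36, rate=6.3).
The mode of a Gamma(a, b) with a ≥ 1 (shape–rate) is (a−1)/b = 35/6.3 ≈ 5.556.

λ̂_MAP = 5.556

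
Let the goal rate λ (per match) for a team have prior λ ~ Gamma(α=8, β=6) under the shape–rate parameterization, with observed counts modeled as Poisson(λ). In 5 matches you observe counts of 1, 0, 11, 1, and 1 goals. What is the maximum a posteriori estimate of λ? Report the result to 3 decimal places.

λ̂_MAP = 1.909

Σxᵢ = 1+0+11+1+1 = 14, with n = 5.
Posterior ∝ λ^7e^(−6λ) · λ^14e^(−5λ) = λ^21e^(−11λ), i.e. Gamma(shape=22, rate=11).
The mode of a Gamma(a, b) with a ≥ 1 (shape–rate) is (a−1)/b = 21/11 ≈ 1.909.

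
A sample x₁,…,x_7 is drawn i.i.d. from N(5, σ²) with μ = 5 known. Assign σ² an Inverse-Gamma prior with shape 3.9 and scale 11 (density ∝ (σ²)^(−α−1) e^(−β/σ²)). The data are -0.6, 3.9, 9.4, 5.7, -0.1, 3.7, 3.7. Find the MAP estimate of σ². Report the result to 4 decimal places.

σ̂²_MAP = 6.1792

Sum of squared deviations about the known mean: SS = (-0.6−5)² + (3.9−5)² + (9.4−5)² + (5.7−5)² + (-0.1−5)² + (3.7−5)² + (3.7−5)² = 81.81.
The Normal likelihood contributes (σ²)^(−n/2) exp(−SS/(2σ²)), so the posterior is Inverse-Gamma(α + n/2, β + SS/2) = Inverse-Gamma(7.4, 51.905).
The mode of Inverse-Gamma(a, b) is b/(a+1) = 51.905/8.4 ≈ 6.1792.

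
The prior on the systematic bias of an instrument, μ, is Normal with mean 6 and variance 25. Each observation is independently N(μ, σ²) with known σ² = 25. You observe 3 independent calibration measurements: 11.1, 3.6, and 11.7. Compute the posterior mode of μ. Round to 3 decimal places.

μ̂_MAP = 8.100

n = 3; x̄ = (11.1 + 3.6 + 11.7)/3 = 26.4/3 = 8.8.
For a Normal prior and Normal likelihood with known variance, the posterior is Normal; its mode equals its mean, the precision-weighted average.
Prior precision 1/σ₀² = 1/25 = 0.04; data precision n/σ² = 3/25 = 0.12.
μ̂ = (0.04·6 + 0.12·8.8) / (0.04 + 0.12) = 1.296/0.16 = 8.100.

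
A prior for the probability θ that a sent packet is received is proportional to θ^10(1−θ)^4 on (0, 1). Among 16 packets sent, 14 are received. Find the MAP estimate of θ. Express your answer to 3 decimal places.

θ̂_MAP = 0.800

The prior density ∝ θ^10(1−θ)^4 is the kernel of Beta(11, 5).
Data: 14 successes in 16 trials. The binomial likelihood contributes θ^14(1−θ)^2, so the posterior is Beta(11+14, 5+2) = Beta(25, 7).
For Beta(a, b) with a, b > 1 the mode is (a−1)/(a+b−2) = 24/30 ≈ 0.800.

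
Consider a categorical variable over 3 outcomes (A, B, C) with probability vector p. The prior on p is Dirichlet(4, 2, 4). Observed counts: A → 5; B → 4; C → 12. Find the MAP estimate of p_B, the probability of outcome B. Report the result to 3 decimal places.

The posterior is Dirichlet(αᵢ + nᵢ) = Dirichlet(9, 6, 16).
For a Dirichlet(a₁,…,a_K) with all aᵢ > 1, the mode has j-th component (aⱼ − 1)/(Σaᵢ − K).
Here Σaᵢ = 31 and K = 3, so p_B = (6 − 1)/(31 − 3) = 5/28 ≈ 0.179.

MAP estimate of p_B = 0.179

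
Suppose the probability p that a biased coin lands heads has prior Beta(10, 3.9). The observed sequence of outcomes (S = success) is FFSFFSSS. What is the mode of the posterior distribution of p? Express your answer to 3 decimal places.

p̂_MAP = 0.653

Prior: Beta(10, 3.9).
Data: 4 successes in 8 trials (from the sequence). The binomial likelihood contributes p^4(1−p)^4, so the posterior is Beta(10+4, 3.9+4) = Beta(14, 7.9).
For Beta(a, b) with a, b > 1 the mode is (a−1)/(a+b−2) = 13/19.9 ≈ 0.653.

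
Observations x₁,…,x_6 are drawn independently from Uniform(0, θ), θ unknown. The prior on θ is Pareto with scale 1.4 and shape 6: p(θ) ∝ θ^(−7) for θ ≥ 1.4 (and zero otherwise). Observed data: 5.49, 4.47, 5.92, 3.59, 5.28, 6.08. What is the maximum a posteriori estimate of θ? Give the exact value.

The Uniform(0, θ) likelihood is θ^(−n) for θ ≥ max(xᵢ), zero otherwise. Here max(xᵢ) = 6.08.
Posterior ∝ θ^(−7) · θ^(−6) = θ^(−13) on θ ≥ max(1.4, 6.08) = 6.08.
This density is strictly decreasing in θ, so the posterior mode lies at the lower boundary of the support.

θ̂_MAP = 6.08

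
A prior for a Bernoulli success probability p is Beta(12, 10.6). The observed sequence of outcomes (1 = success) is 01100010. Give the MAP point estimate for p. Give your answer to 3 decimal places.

Prior: Beta(12, 10.6).
Data: 3 successes in 8 trials (from the sequence). The binomial likelihood contributes p^3(1−p)^5, so the posterior is Beta(12+3, 10.6+5) = Beta(15, 15.6).
For Beta(a, b) with a, b > 1 the mode is (a−1)/(a+b−2) = 14/28.6 ≈ 0.490.

p̂_MAP = 0.490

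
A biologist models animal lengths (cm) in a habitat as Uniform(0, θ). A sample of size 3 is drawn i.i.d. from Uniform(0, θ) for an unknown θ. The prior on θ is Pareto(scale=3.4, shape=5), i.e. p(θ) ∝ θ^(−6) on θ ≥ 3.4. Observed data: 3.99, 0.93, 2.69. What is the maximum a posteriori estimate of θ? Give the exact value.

The Uniform(0, θ) likelihood is θ^(−n) for θ ≥ max(xᵢ), zero otherwise. Here max(xᵢ) = 3.99.
Posterior ∝ θ^(−6) · θ^(−3) = θ^(−9) on θ ≥ max(3.4, 3.99) = 3.99.
This density is strictly decreasing in θ, so the posterior mode lies at the lower boundary of the support.

θ̂_MAP = 3.99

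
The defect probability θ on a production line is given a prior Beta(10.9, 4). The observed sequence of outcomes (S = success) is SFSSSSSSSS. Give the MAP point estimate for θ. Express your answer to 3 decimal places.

Prior: Beta(10.9, 4).
Data: 9 successes in 10 trials (from the sequence). The binomial likelihood contributes θ^9(1−θ)^1, so the posterior is Beta(10.9+9, 4+1) = Beta(19.9, 5).
For Beta(a, b) with a, b > 1 the mode is (a−1)/(a+b−2) = 18.9/22.9 ≈ 0.825.

θ̂_MAP = 0.825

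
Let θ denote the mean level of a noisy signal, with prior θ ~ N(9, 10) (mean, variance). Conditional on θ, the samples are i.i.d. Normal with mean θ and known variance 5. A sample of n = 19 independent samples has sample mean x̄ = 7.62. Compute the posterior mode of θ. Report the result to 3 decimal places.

n = 19, x̄ = 7.62.
For a Normal prior and Normal likelihood with known variance, the posterior is Normal; its mode equals its mean, the precision-weighted average.
Prior precision 1/σ₀² = 1/10 = 0.1; data precision n/σ² = 19/5 = 3.8.
θ̂ = (0.1·9 + 3.8·7.62) / (0.1 + 3.8) = 29.856/3.9 = 2488/325 ≈ 7.655.

θ̂_MAP = 7.655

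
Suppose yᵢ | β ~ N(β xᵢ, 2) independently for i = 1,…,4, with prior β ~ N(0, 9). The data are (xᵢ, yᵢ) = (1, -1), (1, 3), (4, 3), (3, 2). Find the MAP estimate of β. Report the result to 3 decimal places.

log p(β | y) = −Σ(yᵢ − βxᵢ)²/(2·2) − β²/(2·9) + const.
Setting the derivative to zero: Σxᵢ(yᵢ − βxᵢ)/2 − β/9 = 0, so β = Σxᵢyᵢ / (Σxᵢ² + σ²/τ²).
Σxᵢyᵢ = 1·(-1) + 1·3 + 4·3 + 3·2 = 20; Σxᵢ² = 27; σ²/τ² = 2/9.
β̂_MAP = 20 / (27 + 2/9) = 20/(245/9) = 36/49 ≈ 0.735.

β̂_MAP = 0.735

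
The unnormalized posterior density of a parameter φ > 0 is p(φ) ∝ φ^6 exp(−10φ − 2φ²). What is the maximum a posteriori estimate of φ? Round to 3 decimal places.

ℓ'(φ) = 6/φ − 10 − 4φ. Setting this to zero and multiplying by φ: 4φ² + 10φ − 6 = 0.
φ = (−10 + √(10² + 4·4·6)) / (2·4) = (−10 + √196) / 8 = (−10 + 14)/8 = 1/2.
ℓ''(φ) = −6/φ² − 4 < 0, confirming a maximum.

φ̂_MAP = 0.500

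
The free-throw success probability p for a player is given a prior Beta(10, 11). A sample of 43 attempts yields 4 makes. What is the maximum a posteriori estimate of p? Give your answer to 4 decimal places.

Prior: Beta(10, 11).
Data: 4 successes in 43 trials. The binomial likelihood contributes p^4(1−p)^39, so the posterior is Beta(10+4, 11+39) = Beta(14, 50).
For Beta(a, b) with a, b > 1 the mode is (a−1)/(a+b−2) = 13/62 ≈ 0.2097.

p̂_MAP = 0.2097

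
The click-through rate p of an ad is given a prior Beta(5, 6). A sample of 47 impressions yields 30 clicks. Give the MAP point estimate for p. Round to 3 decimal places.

p̂_MAP = 0.607

Prior: Beta(5, 6).
Data: 30 successes in 47 trials. The binomial likelihood contributes p^30(1−p)^17, so the posterior is Beta(5+30, 6+17) = Beta(35, 23).
For Beta(a, b) with a, b > 1 the mode is (a−1)/(a+b−2) = 34/56 ≈ 0.607.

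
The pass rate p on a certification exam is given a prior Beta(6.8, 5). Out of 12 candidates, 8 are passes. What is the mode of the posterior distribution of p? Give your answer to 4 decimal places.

Prior: Beta(6.8, 5).
Data: 8 successes in 12 trials. The binomial likelihood contributes p^8(1−p)^4, so the posterior is Beta(6.8+8, 5+4) = Beta(14.8, 9).
For Beta(a, b) with a, b > 1 the mode is (a−1)/(a+b−2) = 13.8/21.8 ≈ 0.6330.

p̂_MAP = 0.6330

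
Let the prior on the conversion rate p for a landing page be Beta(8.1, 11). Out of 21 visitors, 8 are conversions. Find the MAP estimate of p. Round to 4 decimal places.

p̂_MAP = 0.3963

Prior: Beta(8.1, 11).
Data: 8 successes in 21 trials. The binomial likelihood contributes p^8(1−p)^13, so the posterior is Beta(8.1+8, 11+13) = Beta(16.1, 24).
For Beta(a, b) with a, b > 1 the mode is (a−1)/(a+b−2) = 15.1/38.1 ≈ 0.3963.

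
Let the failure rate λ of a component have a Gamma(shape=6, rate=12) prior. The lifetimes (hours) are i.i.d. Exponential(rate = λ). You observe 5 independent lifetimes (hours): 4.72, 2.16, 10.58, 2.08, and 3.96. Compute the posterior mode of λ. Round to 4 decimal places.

λ̂_MAP = 0.2817

The Exponential(rate=λ) likelihood is ∝ λ^n e^(−λΣtᵢ). Here n = 5 and Σtᵢ = 4.72 + 2.16 + 10.58 + 2.08 + 3.96 = 23.50.
Posterior ∝ λ^5e^(−12λ) · λ^5e^(−23.50λ) = λ^10e^(−35.50λ), i.e. Gamma(11, 35.50).
Mode = (a−1)/b = 10/35.50 ≈ 0.2817.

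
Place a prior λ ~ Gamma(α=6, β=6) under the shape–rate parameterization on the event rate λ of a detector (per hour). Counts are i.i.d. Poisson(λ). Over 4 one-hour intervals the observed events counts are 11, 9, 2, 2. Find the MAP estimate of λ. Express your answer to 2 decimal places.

Σxᵢ = 11+9+2+2 = 24, with n = 4.
Posterior ∝ λ^5e^(−6λ) · λ^24e^(−4λ) = λ^29e^(−10λ), i.e. Gamma(shape=30, rate=10).
The mode of a Gamma(a, b) with a ≥ 1 (shape–rate) is (a−1)/b = 29/10 ≈ 2.90.

λ̂_MAP = 2.90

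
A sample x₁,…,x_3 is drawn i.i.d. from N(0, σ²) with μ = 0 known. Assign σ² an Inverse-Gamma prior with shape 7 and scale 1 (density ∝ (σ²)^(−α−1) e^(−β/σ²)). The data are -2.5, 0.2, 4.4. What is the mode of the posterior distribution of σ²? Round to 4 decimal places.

σ̂²_MAP = 1.4553

Sum of squared deviations about the known mean: SS = (-2.5−0)² + (0.2−0)² + (4.4−0)² = 25.65.
The Normal likelihood contributes (σ²)^(−n/2) exp(−SS/(2σ²)), so the posterior is Inverse-Gamma(α + n/2, β + SS/2) = Inverse-Gamma(8.5, 13.825).
The mode of Inverse-Gamma(a, b) is b/(a+1) = 13.825/9.5 ≈ 1.4553.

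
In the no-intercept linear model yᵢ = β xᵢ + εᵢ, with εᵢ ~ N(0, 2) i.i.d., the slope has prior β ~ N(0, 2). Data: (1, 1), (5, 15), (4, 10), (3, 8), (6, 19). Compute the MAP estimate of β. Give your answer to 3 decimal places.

β̂_MAP = 2.886

log p(β | y) = −Σ(yᵢ − βxᵢ)²/(2·2) − β²/(2·2) + const.
Setting the derivative to zero: Σxᵢ(yᵢ − βxᵢ)/2 − β/2 = 0, so β = Σxᵢyᵢ / (Σxᵢ² + σ²/τ²).
Σxᵢyᵢ = 1·1 + 5·15 + 4·10 + 3·8 + 6·19 = 254; Σxᵢ² = 87; σ²/τ² = 1.
β̂_MAP = 254 / (87 + 1) = 254/88 ≈ 2.886.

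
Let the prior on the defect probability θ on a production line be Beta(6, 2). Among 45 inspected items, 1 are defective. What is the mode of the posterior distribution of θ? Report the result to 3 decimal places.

θ̂_MAP = 0.118

Prior: Beta(6, 2).
Data: 1 success in 45 trials. The binomial likelihood contributes θ(1−θ)^44, so the posterior is Beta(6+1, 2+44) = Beta(7, 46).
For Beta(a, b) with a, b > 1 the mode is (a−1)/(a+b−2) = 6/51 ≈ 0.118.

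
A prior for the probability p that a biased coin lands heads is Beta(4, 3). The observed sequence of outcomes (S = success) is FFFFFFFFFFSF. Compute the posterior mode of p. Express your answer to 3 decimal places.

Prior: Beta(4, 3).
Data: 1 success in 12 trials (from the sequence). The binomial likelihood contributes p(1−p)^11, so the posterior is Beta(4+1, 3+11) = Beta(5, 14).
For Beta(a, b) with a, b > 1 the mode is (a−1)/(a+b−2) = 4/17 ≈ 0.235.

p̂_MAP = 0.235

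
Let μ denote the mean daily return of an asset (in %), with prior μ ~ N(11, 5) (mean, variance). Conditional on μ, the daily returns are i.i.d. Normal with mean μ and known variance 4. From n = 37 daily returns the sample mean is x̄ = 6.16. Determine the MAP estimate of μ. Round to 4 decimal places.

μ̂_MAP = 6.2624

n = 37, x̄ = 6.16.
For a Normal prior and Normal likelihood with known variance, the posterior is Normal; its mode equals its mean, the precision-weighted average.
Prior precision 1/σ₀² = 1/5 = 0.2; data precision n/σ² = 37/4 = 9.25.
μ̂ = (0.2·11 + 9.25·6.16) / (0.2 + 9.25) = 59.18/9.45 = 5918/945 ≈ 6.2624.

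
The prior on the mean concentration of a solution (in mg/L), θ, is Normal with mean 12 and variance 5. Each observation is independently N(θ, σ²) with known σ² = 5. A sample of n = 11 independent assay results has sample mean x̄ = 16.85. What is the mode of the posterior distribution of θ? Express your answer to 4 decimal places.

n = 11, x̄ = 16.85.
For a Normal prior and Normal likelihood with known variance, the posterior is Normal; its mode equals its mean, the precision-weighted average.
Prior precision 1/σ₀² = 1/5 = 0.2; data precision n/σ² = 11/5 = 2.2.
θ̂ = (0.2·12 + 2.2·16.85) / (0.2 + 2.2) = 39.47/2.4 = 3947/240 ≈ 16.4458.

θ̂_MAP = 16.4458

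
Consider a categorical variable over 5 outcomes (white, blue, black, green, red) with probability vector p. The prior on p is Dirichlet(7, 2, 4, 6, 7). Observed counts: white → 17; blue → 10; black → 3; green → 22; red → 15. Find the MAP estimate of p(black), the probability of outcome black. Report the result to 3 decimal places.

MAP estimate of p(black) = 0.068

The posterior is Dirichlet(αᵢ + nᵢ) = Dirichlet(24, 12, 7, 28, 22).
For a Dirichlet(a₁,…,a_K) with all aᵢ > 1, the mode has j-th component (aⱼ − 1)/(Σaᵢ − K).
Here Σaᵢ = 93 and K = 5, so p(black) = (7 − 1)/(93 − 5) = 6/88 ≈ 0.068.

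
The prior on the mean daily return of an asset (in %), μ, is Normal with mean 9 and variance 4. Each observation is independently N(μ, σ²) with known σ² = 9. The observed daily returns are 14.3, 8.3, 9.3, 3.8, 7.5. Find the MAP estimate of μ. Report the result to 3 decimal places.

μ̂_MAP = 8.752

n = 5; x̄ = (14.3 + 8.3 + 9.3 + 3.8 + 7.5)/5 = 43.2/5 = 8.64.
For a Normal prior and Normal likelihood with known variance, the posterior is Normal; its mode equals its mean, the precision-weighted average.
Prior precision 1/σ₀² = 1/4 = 0.25; data precision n/σ² = 5/9.
μ̂ = (0.25·9 + (5/9)·8.64) / (0.25 + 5/9) = 7.05/(29/36) = 1269/145 ≈ 8.752.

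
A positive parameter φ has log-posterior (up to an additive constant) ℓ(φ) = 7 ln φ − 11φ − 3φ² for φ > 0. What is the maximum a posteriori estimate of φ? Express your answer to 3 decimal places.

φ̂_MAP = 0.500

ℓ'(φ) = 7/φ − 11 − 6φ. Setting this to zero and multiplying by φ: 6φ² + 11φ − 7 = 0.
φ = (−11 + √(11² + 4·6·7)) / (2·6) = (−11 + √289) / 12 = (−11 + 17)/12 = 1/2.
ℓ''(φ) = −7/φ² − 6 < 0, confirming a maximum.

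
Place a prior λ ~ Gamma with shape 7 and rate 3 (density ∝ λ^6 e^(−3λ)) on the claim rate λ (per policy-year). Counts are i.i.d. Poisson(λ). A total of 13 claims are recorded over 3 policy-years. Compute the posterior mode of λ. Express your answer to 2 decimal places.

λ̂_MAP = 3.17

Σxᵢ = 13, n = 3.
Posterior ∝ λ^6e^(−3λ) · λ^13e^(−3λ) = λ^19e^(−6λ), i.e. Gamma(shape=20, rate=6).
The mode of a Gamma(a, b) with a ≥ 1 (shape–rate) is (a−1)/b = 19/6 ≈ 3.17.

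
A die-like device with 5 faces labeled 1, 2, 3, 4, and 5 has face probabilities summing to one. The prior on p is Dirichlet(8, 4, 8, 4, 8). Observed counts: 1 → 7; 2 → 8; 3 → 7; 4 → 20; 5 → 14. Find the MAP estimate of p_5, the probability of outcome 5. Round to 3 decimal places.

The posterior is Dirichlet(αᵢ + nᵢ) = Dirichlet(15, 12, 15, 24, 22).
For a Dirichlet(a₁,…,a_K) with all aᵢ > 1, the mode has j-th component (aⱼ − 1)/(Σaᵢ − K).
Here Σaᵢ = 88 and K = 5, so p_5 = (22 − 1)/(88 − 5) = 21/83 ≈ 0.253.

MAP estimate: 0.253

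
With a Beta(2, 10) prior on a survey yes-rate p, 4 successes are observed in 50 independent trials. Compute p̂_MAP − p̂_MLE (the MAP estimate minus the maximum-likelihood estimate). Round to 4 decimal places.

MAP − MLE = 0.0033

Posterior is Beta(6, 56); MAP = (6−1)/(62−2) = 5/60 ≈ 0.08333.
MLE ignores the prior: p̂_MLE = k/n = 4/50 ≈ 0.08000.
Difference = 5/60 − 4/50 = 1/300 ≈ 0.0033.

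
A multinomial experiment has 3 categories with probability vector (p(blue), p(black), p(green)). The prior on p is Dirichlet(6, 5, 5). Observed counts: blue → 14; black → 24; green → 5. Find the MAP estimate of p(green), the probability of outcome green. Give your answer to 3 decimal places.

MAP estimate of p(green) = 0.161

The posterior is Dirichlet(αᵢ + nᵢ) = Dirichlet(20, 29, 10).
For a Dirichlet(a₁,…,a_K) with all aᵢ > 1, the mode has j-th component (aⱼ − 1)/(Σaᵢ − K).
Here Σaᵢ = 59 and K = 3, so p(green) = (10 − 1)/(59 − 3) = 9/56 ≈ 0.161.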